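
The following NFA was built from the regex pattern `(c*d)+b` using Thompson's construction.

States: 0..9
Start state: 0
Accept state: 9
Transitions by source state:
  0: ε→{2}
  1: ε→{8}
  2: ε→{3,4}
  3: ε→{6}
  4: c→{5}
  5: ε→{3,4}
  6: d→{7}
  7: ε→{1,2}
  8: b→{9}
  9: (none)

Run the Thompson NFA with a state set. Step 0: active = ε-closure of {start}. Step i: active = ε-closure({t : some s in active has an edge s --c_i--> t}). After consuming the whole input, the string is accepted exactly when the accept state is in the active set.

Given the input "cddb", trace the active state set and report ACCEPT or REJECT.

start: ε-closure({0}) = {0,2,3,4,6}
'c' @ 1: {3,4,5,6}
'd' @ 2: {1,2,3,4,6,7,8}
'd' @ 3: {1,2,3,4,6,7,8}
'b' @ 4: {9}  (accept∈set)
final: {9}; accept 9 in set

Answer: ACCEPT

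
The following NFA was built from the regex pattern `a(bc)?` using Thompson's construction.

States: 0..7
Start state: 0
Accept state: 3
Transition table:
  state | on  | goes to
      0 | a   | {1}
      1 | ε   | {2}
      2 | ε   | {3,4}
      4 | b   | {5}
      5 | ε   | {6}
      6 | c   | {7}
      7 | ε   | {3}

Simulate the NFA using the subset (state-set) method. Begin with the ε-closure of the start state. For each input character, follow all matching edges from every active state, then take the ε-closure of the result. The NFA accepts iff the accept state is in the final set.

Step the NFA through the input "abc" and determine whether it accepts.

start: ε-closure({0}) = {0}
'a' @ 1: {1,2,3,4}  (accept∈set)
'b' @ 2: {5,6}
'c' @ 3: {3,7}  (accept∈set)
final: {3,7}; accept 3 in set

Answer: ACCEPT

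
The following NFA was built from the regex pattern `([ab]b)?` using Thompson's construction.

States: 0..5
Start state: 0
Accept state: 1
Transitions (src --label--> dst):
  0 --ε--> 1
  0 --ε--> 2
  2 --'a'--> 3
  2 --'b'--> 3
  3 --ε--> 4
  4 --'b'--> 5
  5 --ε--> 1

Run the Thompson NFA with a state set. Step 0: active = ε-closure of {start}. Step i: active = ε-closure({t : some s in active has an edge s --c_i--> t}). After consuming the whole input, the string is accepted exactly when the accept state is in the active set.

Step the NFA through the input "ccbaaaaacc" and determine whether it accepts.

Answer: REJECT

Trace:
initial (ε-close {0}): {0,1,2}
'c' @ 1: {}  — dead — no transitions
rest 'cbaaaaacc' ignored (set empty)
after full input: {}  (accept=1 not in)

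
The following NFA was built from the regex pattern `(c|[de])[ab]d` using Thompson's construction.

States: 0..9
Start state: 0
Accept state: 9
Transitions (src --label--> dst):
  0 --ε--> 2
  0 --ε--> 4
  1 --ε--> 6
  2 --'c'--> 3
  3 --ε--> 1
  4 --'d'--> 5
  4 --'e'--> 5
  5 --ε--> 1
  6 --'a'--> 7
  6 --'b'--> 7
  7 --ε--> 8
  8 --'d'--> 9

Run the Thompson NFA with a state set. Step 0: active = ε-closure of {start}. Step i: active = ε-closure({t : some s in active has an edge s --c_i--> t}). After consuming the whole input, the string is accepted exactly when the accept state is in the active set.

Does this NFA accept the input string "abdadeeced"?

Answer: REJECT

Steps:
S₀ = ε-closure({0}) = {0,2,4}
'a' @ 1: {}  — dead — no transitions
rest 'bdadeeced' ignored (set empty)
after full input: {}  (accept=9 not in)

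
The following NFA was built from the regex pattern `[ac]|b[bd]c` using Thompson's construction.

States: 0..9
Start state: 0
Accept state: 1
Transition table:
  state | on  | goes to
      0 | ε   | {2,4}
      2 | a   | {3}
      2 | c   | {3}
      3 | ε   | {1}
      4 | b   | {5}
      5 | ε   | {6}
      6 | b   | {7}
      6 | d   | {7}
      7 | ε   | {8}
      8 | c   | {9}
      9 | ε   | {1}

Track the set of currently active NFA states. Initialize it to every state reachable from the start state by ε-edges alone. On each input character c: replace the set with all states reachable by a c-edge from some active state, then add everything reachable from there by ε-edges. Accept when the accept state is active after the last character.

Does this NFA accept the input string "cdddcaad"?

S₀ = ε-closure({0}) = {0,2,4}
'c' @ 1: {1,3}  (accept∈set)
'd' @ 2: {}  — state set empty
rest 'ddcaad' ignored (set empty)
final: {}; accept 1 not in set

Answer: REJECT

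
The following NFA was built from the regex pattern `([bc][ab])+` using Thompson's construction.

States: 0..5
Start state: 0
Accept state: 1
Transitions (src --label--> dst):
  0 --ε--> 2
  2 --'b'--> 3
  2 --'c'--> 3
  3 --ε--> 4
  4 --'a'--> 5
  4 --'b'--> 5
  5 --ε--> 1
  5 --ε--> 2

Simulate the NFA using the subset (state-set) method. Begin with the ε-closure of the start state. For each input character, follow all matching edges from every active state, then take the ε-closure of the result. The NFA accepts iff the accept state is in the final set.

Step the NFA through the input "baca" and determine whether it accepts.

Answer: ACCEPT

Trace:
start: ε-closure({0}) = {0,2}
'b' @ 1: {3,4}
'a' @ 2: {1,2,5}  [accepting]
'c' @ 3: {3,4}
'a' @ 4: {1,2,5}  [accepting]
after full input: {1,2,5}  (accept=1 in)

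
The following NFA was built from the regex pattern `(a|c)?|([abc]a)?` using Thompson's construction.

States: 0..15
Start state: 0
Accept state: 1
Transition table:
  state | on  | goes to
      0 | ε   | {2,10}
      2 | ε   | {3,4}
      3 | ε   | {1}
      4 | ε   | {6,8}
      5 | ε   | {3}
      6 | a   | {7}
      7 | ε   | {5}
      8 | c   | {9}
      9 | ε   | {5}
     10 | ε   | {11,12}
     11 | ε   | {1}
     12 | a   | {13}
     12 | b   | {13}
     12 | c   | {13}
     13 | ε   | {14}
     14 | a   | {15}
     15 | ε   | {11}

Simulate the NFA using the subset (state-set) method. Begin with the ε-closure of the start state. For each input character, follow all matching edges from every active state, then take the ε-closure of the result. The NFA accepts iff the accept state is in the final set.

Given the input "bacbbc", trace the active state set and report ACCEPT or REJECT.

initial (ε-close {0}): {0,1,2,3,4,6,8,10,11,12}
'b' @ 1: {13,14}
'a' @ 2: {1,11,15}  (accept∈set)
'c' @ 3: {}  — no active states
rest 'bbc' ignored (set empty)
end set {} — state 1 not in

Answer: REJECT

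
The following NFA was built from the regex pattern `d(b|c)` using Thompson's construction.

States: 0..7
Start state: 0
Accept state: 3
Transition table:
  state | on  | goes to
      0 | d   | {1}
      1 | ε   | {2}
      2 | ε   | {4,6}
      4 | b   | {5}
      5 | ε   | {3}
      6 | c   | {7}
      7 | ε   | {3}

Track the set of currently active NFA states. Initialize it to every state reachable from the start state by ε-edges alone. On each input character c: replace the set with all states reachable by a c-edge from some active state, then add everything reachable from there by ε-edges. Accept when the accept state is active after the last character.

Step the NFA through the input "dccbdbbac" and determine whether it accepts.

Answer: REJECT

Steps:
start: ε-closure({0}) = {0}
'd' @ 1: {1,2,4,6}
'c' @ 2: {3,7}  ✓accept
'c' @ 3: {}  — dead — no transitions
rest 'bdbbac' ignored (set empty)
after full input: {}  (accept=3 not in)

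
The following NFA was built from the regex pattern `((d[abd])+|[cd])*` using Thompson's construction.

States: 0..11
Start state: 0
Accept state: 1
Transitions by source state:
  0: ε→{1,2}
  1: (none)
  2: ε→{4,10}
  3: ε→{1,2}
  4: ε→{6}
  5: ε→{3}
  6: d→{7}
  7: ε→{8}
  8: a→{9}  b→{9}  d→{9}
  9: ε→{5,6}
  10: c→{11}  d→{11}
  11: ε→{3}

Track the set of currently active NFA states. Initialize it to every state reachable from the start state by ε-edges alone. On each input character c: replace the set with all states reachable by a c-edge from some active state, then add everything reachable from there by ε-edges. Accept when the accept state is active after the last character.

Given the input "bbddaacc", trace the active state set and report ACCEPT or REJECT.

S₀ = ε-closure({0}) = {0,1,2,4,6,10}
'b' @ 1: {}  — dead — no transitions
rest 'bddaacc' ignored (set empty)
end set {} — state 1 not in

Answer: REJECT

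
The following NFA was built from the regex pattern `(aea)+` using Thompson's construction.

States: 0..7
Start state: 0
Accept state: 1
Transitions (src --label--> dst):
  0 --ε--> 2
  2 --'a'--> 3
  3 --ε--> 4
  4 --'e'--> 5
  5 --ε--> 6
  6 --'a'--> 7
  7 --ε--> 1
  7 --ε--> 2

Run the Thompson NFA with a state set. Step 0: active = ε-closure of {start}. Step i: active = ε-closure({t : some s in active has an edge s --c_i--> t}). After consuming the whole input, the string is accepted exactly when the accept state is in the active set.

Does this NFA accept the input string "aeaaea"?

Answer: ACCEPT

Trace:
initial (ε-close {0}): {0,2}
'a' @ 1: {3,4}
'e' @ 2: {5,6}
'a' @ 3: {1,2,7}  ✓accept
'a' @ 4: {3,4}
'e' @ 5: {5,6}
'a' @ 6: {1,2,7}  ✓accept
after full input: {1,2,7}  (accept=1 in)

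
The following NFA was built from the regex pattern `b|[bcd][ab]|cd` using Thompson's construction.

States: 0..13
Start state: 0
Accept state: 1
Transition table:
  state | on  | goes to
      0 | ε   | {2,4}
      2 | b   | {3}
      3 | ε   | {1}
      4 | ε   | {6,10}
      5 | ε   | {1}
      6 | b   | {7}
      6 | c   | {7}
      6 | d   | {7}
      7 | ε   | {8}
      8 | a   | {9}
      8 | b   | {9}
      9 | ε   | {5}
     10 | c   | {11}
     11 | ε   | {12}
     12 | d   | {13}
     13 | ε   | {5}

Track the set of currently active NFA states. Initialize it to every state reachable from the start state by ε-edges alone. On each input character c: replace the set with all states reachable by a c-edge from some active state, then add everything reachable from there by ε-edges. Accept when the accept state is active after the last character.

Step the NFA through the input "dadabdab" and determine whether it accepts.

Answer: REJECT

Derivation:
start: ε-closure({0}) = {0,2,4,6,10}
'd' @ 1: {7,8}
'a' @ 2: {1,5,9}  ✓accept
'd' @ 3: {}  — no active states
rest 'abdab' ignored (set empty)
final: {}; accept 1 not in set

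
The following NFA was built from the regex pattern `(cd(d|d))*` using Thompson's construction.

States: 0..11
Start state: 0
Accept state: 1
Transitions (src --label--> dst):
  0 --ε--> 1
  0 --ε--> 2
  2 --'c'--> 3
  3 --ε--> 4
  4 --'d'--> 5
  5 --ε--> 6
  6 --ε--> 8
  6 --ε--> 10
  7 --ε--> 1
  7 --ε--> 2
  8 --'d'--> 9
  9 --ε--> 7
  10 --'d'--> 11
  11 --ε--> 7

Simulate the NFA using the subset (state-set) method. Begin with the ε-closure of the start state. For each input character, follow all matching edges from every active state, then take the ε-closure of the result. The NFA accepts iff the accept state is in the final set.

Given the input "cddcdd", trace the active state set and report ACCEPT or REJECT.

initial (ε-close {0}): {0,1,2}
'c' @ 1: {3,4}
'd' @ 2: {5,6,8,10}
'd' @ 3: {1,2,7,9,11}  [accepting]
'c' @ 4: {3,4}
'd' @ 5: {5,6,8,10}
'd' @ 6: {1,2,7,9,11}  [accepting]
final: {1,2,7,9,11}; accept 1 in set

Answer: ACCEPT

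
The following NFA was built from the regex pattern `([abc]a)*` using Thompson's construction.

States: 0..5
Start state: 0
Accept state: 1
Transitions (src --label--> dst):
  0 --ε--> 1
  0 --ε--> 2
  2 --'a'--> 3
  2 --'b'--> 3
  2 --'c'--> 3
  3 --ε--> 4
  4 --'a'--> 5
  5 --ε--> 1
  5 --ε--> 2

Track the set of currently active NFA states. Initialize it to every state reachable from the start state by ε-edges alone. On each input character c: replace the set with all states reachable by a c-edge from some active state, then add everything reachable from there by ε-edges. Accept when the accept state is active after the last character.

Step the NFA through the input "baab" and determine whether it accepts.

S₀ = ε-closure({0}) = {0,1,2}
'b' @ 1: {3,4}
'a' @ 2: {1,2,5}  [accepting]
'a' @ 3: {3,4}
'b' @ 4: {}  — no active states
after full input: {}  (accept=1 not in)

Answer: REJECT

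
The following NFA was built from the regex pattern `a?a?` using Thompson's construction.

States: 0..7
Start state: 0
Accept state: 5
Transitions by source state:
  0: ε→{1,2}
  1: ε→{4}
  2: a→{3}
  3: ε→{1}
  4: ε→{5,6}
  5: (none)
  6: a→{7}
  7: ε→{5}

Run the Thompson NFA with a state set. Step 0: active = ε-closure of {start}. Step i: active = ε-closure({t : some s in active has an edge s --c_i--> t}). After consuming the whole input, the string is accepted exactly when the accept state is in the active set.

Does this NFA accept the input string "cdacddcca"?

S₀ = ε-closure({0}) = {0,1,2,4,5,6}
'c' @ 1: {}  — state set empty
rest 'dacddcca' ignored (set empty)
after full input: {}  (accept=5 not in)

Answer: REJECT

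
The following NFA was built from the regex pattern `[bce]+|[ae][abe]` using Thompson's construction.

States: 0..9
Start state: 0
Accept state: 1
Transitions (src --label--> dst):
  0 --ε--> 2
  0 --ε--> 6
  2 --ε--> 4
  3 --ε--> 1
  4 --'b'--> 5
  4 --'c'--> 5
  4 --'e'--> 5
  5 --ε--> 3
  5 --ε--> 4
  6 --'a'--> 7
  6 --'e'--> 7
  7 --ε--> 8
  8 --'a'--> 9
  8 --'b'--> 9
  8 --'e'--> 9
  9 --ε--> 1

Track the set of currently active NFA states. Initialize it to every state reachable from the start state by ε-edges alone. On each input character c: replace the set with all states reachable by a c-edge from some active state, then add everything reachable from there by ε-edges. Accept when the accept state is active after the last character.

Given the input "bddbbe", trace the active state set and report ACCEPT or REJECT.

Answer: REJECT

Derivation:
initial (ε-close {0}): {0,2,4,6}
'b' @ 1: {1,3,4,5}  [accepting]
'd' @ 2: {}  — state set empty
rest 'dbbe' ignored (set empty)
final: {}; accept 1 not in set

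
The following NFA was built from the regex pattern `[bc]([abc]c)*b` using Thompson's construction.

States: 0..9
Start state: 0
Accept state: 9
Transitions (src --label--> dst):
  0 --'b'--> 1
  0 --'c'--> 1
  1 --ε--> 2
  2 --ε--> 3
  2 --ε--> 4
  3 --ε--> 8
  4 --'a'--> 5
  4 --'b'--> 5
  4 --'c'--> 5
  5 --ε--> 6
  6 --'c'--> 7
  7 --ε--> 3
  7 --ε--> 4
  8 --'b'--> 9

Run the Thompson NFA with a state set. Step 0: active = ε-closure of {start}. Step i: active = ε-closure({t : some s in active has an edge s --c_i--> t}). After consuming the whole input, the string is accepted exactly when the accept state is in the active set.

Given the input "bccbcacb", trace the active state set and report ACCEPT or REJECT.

initial (ε-close {0}): {0}
'b' @ 1: {1,2,3,4,8}
'c' @ 2: {5,6}
'c' @ 3: {3,4,7,8}
'b' @ 4: {5,6,9}  ✓accept
'c' @ 5: {3,4,7,8}
'a' @ 6: {5,6}
'c' @ 7: {3,4,7,8}
'b' @ 8: {5,6,9}  ✓accept
end set {5,6,9} — state 9 in

Answer: ACCEPT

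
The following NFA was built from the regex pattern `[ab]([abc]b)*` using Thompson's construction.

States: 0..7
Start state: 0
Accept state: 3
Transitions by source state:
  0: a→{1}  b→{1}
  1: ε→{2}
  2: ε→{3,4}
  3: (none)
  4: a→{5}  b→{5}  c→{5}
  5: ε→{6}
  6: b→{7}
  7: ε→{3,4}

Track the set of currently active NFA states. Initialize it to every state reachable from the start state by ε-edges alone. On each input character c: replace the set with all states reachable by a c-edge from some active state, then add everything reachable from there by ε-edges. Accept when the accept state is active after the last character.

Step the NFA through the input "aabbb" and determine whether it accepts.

start: ε-closure({0}) = {0}
'a' @ 1: {1,2,3,4}  ✓accept
'a' @ 2: {5,6}
'b' @ 3: {3,4,7}  ✓accept
'b' @ 4: {5,6}
'b' @ 5: {3,4,7}  ✓accept
after full input: {3,4,7}  (accept=3 in)

Answer: ACCEPT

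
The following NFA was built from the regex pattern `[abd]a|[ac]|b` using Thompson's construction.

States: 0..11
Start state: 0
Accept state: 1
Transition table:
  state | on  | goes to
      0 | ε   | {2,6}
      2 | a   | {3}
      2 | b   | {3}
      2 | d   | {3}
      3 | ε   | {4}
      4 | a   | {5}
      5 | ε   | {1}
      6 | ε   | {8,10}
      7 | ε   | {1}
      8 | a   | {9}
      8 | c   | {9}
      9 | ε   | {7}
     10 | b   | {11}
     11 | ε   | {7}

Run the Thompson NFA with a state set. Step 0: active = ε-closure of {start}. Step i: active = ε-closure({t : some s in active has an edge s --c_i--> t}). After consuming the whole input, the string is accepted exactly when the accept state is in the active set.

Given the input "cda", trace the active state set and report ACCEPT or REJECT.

S₀ = ε-closure({0}) = {0,2,6,8,10}
'c' @ 1: {1,7,9}  [accepting]
'd' @ 2: {}  — dead — no transitions
rest 'a' ignored (set empty)
final: {}; accept 1 not in set

Answer: REJECT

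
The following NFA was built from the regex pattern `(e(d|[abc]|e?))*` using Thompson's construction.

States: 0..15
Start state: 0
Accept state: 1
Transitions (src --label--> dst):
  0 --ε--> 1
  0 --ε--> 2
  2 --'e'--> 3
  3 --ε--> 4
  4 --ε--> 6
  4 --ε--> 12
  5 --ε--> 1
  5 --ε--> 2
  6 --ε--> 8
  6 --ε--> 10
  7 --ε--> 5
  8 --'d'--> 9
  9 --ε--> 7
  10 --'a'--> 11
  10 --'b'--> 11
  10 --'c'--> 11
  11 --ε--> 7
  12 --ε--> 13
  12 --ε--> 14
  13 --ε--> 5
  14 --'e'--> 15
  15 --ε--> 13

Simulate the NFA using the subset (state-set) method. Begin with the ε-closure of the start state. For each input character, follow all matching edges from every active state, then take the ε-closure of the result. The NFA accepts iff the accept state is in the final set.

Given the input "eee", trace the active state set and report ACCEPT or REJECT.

initial (ε-close {0}): {0,1,2}
'e' @ 1: {1,2,3,4,5,6,8,10,12,13,14}  [accepting]
'e' @ 2: {1,2,3,4,5,6,8,10,12,13,14,15}  [accepting]
'e' @ 3: {1,2,3,4,5,6,8,10,12,13,14,15}  [accepting]
after full input: {1,2,3,4,5,6,8,10,12,13,14,15}  (accept=1 in)

Answer: ACCEPT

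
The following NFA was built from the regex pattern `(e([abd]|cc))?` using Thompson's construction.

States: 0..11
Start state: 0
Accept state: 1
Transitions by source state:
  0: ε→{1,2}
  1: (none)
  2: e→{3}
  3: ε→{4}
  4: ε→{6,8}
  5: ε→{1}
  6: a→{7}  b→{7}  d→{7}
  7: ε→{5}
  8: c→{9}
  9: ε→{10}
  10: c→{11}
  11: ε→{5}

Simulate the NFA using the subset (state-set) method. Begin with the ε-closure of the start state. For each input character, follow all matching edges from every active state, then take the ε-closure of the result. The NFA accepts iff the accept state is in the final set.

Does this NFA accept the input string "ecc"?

S₀ = ε-closure({0}) = {0,1,2}
'e' @ 1: {3,4,6,8}
'c' @ 2: {9,10}
'c' @ 3: {1,5,11}  [accepting]
end set {1,5,11} — state 1 in

Answer: ACCEPT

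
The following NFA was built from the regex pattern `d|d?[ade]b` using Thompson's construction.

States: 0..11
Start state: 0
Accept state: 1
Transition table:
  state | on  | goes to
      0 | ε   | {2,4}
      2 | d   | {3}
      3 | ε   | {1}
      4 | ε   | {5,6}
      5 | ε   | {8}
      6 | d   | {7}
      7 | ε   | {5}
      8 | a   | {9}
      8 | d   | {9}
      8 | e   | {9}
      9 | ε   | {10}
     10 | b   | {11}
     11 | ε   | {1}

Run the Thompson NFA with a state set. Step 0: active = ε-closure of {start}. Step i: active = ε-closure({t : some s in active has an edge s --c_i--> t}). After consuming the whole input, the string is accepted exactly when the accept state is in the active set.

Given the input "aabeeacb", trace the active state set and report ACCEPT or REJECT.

S₀ = ε-closure({0}) = {0,2,4,5,6,8}
'a' @ 1: {9,10}
'a' @ 2: {}  — dead — no transitions
rest 'beeacb' ignored (set empty)
after full input: {}  (accept=1 not in)

Answer: REJECT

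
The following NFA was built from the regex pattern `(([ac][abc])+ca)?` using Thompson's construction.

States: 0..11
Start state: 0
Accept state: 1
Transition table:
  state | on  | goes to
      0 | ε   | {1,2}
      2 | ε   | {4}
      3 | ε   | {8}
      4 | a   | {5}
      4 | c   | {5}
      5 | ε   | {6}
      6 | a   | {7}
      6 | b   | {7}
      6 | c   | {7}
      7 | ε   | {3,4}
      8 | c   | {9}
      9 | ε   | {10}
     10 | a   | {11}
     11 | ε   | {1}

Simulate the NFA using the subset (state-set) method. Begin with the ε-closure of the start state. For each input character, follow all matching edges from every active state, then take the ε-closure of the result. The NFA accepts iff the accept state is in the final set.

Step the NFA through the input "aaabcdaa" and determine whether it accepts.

S₀ = ε-closure({0}) = {0,1,2,4}
'a' @ 1: {5,6}
'a' @ 2: {3,4,7,8}
'a' @ 3: {5,6}
'b' @ 4: {3,4,7,8}
'c' @ 5: {5,6,9,10}
'd' @ 6: {}  — state set empty
rest 'aa' ignored (set empty)
end set {} — state 1 not in

Answer: REJECT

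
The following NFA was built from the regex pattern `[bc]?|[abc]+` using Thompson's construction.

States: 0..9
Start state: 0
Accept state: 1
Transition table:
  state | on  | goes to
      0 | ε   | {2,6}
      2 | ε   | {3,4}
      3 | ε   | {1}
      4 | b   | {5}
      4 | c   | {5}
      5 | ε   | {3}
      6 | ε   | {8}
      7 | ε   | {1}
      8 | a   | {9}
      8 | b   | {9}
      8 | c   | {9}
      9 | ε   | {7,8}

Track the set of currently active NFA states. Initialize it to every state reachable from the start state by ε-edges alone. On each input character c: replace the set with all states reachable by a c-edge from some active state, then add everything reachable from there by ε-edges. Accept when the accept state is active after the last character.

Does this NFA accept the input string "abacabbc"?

Answer: ACCEPT

Steps:
initial (ε-close {0}): {0,1,2,3,4,6,8}
'a' @ 1: {1,7,8,9}  (accept∈set)
'b' @ 2: {1,7,8,9}  (accept∈set)
'a' @ 3: {1,7,8,9}  (accept∈set)
'c' @ 4: {1,7,8,9}  (accept∈set)
'a' @ 5: {1,7,8,9}  (accept∈set)
'b' @ 6: {1,7,8,9}  (accept∈set)
'b' @ 7: {1,7,8,9}  (accept∈set)
'c' @ 8: {1,7,8,9}  (accept∈set)
end set {1,7,8,9} — state 1 in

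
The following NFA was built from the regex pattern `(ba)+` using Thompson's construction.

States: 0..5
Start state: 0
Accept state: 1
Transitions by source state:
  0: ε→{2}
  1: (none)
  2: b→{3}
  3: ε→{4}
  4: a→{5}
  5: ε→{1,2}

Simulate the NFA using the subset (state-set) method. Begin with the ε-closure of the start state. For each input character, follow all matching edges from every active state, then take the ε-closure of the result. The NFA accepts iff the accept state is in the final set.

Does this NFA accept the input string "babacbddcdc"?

Answer: REJECT

Steps:
initial (ε-close {0}): {0,2}
'b' @ 1: {3,4}
'a' @ 2: {1,2,5}  (accept∈set)
'b' @ 3: {3,4}
'a' @ 4: {1,2,5}  (accept∈set)
'c' @ 5: {}  — state set empty
rest 'bddcdc' ignored (set empty)
final: {}; accept 1 not in set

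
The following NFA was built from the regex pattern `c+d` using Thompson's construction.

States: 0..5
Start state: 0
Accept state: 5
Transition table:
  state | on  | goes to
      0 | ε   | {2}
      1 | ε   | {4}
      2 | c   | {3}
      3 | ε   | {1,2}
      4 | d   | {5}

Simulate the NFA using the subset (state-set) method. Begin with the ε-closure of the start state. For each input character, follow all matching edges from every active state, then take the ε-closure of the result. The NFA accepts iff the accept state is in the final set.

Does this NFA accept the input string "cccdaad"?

Answer: REJECT

Trace:
initial (ε-close {0}): {0,2}
'c' @ 1: {1,2,3,4}
'c' @ 2: {1,2,3,4}
'c' @ 3: {1,2,3,4}
'd' @ 4: {5}  [accepting]
'a' @ 5: {}  — no active states
rest 'ad' ignored (set empty)
end set {} — state 5 not in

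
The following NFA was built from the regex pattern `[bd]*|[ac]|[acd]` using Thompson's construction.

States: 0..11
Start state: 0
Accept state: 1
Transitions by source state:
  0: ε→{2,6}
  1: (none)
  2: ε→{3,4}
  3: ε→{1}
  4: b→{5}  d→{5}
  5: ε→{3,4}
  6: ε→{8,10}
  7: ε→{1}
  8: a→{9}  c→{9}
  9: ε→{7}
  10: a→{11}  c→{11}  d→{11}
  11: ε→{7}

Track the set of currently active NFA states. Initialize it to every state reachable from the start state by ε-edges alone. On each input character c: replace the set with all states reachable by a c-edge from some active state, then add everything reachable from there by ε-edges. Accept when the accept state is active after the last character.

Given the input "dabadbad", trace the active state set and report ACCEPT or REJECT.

S₀ = ε-closure({0}) = {0,1,2,3,4,6,8,10}
'd' @ 1: {1,3,4,5,7,11}  (accept∈set)
'a' @ 2: {}  — dead — no transitions
rest 'badbad' ignored (set empty)
final: {}; accept 1 not in set

Answer: REJECT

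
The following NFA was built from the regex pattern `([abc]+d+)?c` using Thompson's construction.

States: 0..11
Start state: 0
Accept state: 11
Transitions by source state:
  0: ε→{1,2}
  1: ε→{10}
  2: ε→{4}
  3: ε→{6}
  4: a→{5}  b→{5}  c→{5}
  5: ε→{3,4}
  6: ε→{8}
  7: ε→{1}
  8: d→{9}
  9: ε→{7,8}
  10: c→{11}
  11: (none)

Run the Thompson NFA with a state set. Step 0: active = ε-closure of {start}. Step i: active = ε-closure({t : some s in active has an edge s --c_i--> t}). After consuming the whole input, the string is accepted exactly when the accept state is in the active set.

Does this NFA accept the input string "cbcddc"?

Answer: ACCEPT

Steps:
S₀ = ε-closure({0}) = {0,1,2,4,10}
'c' @ 1: {3,4,5,6,8,11}  [accepting]
'b' @ 2: {3,4,5,6,8}
'c' @ 3: {3,4,5,6,8}
'd' @ 4: {1,7,8,9,10}
'd' @ 5: {1,7,8,9,10}
'c' @ 6: {11}  [accepting]
final: {11}; accept 11 in set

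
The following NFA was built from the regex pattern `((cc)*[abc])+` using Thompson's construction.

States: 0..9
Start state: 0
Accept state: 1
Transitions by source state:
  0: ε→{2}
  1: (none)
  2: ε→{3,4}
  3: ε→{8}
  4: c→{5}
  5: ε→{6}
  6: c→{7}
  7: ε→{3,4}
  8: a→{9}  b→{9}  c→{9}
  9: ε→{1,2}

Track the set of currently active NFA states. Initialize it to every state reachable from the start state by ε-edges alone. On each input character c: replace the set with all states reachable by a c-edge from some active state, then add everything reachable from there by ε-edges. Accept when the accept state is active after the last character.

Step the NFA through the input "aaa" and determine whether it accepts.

S₀ = ε-closure({0}) = {0,2,3,4,8}
'a' @ 1: {1,2,3,4,8,9}  [accepting]
'a' @ 2: {1,2,3,4,8,9}  [accepting]
'a' @ 3: {1,2,3,4,8,9}  [accepting]
final: {1,2,3,4,8,9}; accept 1 in set

Answer: ACCEPT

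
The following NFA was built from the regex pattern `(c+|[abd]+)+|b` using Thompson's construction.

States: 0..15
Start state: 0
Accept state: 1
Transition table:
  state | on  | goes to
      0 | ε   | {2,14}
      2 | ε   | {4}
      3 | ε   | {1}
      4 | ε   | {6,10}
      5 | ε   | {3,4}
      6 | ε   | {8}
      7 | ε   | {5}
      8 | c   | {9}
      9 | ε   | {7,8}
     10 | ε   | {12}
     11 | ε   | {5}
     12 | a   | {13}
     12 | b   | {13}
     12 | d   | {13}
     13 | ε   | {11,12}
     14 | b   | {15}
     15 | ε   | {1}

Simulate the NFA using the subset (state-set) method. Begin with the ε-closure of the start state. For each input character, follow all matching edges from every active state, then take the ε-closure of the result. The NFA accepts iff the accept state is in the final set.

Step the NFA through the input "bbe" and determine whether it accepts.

S₀ = ε-closure({0}) = {0,2,4,6,8,10,12,14}
'b' @ 1: {1,3,4,5,6,8,10,11,12,13,15}  ✓accept
'b' @ 2: {1,3,4,5,6,8,10,11,12,13}  ✓accept
'e' @ 3: {}  — dead — no transitions
end set {} — state 1 not in

Answer: REJECT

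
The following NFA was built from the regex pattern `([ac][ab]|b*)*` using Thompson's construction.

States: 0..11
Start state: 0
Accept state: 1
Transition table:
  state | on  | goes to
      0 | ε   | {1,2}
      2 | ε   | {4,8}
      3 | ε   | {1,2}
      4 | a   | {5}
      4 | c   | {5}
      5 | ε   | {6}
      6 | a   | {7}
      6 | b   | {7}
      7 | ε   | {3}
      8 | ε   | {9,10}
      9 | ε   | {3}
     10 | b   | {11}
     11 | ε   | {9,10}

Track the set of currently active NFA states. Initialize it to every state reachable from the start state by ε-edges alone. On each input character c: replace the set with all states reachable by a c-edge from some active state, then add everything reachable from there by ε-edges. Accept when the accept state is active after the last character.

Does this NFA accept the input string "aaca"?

start: ε-closure({0}) = {0,1,2,3,4,8,9,10}
'a' @ 1: {5,6}
'a' @ 2: {1,2,3,4,7,8,9,10}  ✓accept
'c' @ 3: {5,6}
'a' @ 4: {1,2,3,4,7,8,9,10}  ✓accept
final: {1,2,3,4,7,8,9,10}; accept 1 in set

Answer: ACCEPT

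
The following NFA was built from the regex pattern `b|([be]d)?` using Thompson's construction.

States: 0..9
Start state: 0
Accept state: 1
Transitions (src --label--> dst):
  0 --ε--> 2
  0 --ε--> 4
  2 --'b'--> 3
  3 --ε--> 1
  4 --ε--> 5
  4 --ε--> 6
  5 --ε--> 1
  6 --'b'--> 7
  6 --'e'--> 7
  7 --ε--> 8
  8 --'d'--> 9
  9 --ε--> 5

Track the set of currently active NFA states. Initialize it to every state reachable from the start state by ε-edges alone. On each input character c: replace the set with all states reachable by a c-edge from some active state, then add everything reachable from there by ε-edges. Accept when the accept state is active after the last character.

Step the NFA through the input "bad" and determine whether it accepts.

start: ε-closure({0}) = {0,1,2,4,5,6}
'b' @ 1: {1,3,7,8}  (accept∈set)
'a' @ 2: {}  — no active states
rest 'd' ignored (set empty)
end set {} — state 1 not in

Answer: REJECT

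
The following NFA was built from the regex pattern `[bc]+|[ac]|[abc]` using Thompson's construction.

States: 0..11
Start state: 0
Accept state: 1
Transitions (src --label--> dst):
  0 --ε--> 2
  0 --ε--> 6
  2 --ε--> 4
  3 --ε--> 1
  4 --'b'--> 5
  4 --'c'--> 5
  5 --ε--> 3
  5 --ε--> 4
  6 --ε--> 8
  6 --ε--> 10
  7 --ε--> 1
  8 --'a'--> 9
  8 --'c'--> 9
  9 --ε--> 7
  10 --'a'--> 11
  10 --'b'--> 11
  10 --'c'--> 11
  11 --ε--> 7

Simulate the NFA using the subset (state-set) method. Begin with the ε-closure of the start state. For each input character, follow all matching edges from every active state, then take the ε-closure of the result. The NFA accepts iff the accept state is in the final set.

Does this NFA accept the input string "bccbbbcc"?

Answer: ACCEPT

Steps:
initial (ε-close {0}): {0,2,4,6,8,10}
'b' @ 1: {1,3,4,5,7,11}  [accepting]
'c' @ 2: {1,3,4,5}  [accepting]
'c' @ 3: {1,3,4,5}  [accepting]
'b' @ 4: {1,3,4,5}  [accepting]
'b' @ 5: {1,3,4,5}  [accepting]
'b' @ 6: {1,3,4,5}  [accepting]
'c' @ 7: {1,3,4,5}  [accepting]
'c' @ 8: {1,3,4,5}  [accepting]
after full input: {1,3,4,5}  (accept=1 in)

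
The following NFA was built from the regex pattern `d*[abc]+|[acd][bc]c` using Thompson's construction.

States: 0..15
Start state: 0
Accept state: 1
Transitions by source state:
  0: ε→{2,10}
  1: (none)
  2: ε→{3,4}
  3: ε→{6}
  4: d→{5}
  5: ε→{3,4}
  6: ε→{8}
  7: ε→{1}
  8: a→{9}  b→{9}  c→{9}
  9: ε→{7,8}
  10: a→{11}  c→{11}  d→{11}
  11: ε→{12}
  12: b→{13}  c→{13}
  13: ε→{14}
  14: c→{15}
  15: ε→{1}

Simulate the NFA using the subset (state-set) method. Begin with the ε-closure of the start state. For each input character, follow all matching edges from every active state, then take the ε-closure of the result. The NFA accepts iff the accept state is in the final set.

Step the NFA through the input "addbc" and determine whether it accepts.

Answer: REJECT

Trace:
S₀ = ε-closure({0}) = {0,2,3,4,6,8,10}
'a' @ 1: {1,7,8,9,11,12}  ✓accept
'd' @ 2: {}  — dead — no transitions
rest 'dbc' ignored (set empty)
after full input: {}  (accept=1 not in)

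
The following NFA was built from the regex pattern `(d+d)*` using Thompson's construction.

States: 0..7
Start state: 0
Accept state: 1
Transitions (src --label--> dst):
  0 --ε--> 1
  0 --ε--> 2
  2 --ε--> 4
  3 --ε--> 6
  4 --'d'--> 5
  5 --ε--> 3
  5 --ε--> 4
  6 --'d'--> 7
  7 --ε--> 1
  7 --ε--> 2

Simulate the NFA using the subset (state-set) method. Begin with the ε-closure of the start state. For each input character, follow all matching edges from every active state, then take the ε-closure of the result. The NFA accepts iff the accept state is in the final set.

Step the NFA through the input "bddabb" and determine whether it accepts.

Answer: REJECT

Derivation:
start: ε-closure({0}) = {0,1,2,4}
'b' @ 1: {}  — state set empty
rest 'ddabb' ignored (set empty)
end set {} — state 1 not in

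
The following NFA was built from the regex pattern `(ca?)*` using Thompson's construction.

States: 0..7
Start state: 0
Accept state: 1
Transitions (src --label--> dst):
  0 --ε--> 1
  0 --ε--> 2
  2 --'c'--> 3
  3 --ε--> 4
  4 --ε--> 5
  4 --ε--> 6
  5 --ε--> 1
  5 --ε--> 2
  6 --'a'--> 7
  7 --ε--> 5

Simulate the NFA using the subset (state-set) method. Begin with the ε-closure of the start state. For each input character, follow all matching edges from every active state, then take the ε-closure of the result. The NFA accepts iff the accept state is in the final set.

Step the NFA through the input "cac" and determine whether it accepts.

start: ε-closure({0}) = {0,1,2}
'c' @ 1: {1,2,3,4,5,6}  ✓accept
'a' @ 2: {1,2,5,7}  ✓accept
'c' @ 3: {1,2,3,4,5,6}  ✓accept
after full input: {1,2,3,4,5,6}  (accept=1 in)

Answer: ACCEPT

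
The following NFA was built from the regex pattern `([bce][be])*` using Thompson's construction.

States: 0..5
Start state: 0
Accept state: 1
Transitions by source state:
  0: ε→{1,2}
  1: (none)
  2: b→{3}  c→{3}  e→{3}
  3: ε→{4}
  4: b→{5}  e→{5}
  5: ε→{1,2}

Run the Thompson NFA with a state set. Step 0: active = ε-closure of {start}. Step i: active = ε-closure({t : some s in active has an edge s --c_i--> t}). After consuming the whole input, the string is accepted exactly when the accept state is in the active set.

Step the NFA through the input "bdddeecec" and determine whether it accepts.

start: ε-closure({0}) = {0,1,2}
'b' @ 1: {3,4}
'd' @ 2: {}  — state set empty
rest 'ddeecec' ignored (set empty)
after full input: {}  (accept=1 not in)

Answer: REJECT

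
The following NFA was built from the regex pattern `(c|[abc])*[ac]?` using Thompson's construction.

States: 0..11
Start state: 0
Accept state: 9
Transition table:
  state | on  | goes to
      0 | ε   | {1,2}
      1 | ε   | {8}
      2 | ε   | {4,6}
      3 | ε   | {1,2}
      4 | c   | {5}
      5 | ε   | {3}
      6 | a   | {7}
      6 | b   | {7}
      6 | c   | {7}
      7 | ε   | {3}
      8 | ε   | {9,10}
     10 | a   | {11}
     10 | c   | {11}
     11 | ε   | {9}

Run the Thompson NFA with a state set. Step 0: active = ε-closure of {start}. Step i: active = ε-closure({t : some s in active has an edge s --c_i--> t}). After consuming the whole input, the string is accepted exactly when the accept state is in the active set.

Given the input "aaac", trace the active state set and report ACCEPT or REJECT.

initial (ε-close {0}): {0,1,2,4,6,8,9,10}
'a' @ 1: {1,2,3,4,6,7,8,9,10,11}  (accept∈set)
'a' @ 2: {1,2,3,4,6,7,8,9,10,11}  (accept∈set)
'a' @ 3: {1,2,3,4,6,7,8,9,10,11}  (accept∈set)
'c' @ 4: {1,2,3,4,5,6,7,8,9,10,11}  (accept∈set)
end set {1,2,3,4,5,6,7,8,9,10,11} — state 9 in

Answer: ACCEPT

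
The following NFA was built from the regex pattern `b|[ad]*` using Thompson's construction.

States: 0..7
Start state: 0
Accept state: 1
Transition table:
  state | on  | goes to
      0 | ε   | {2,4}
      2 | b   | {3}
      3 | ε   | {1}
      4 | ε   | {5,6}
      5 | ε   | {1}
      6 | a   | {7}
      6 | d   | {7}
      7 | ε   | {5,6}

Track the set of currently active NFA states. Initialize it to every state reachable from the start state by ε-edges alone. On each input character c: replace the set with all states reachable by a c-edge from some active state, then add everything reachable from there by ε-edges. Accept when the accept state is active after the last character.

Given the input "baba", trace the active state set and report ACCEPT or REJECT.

S₀ = ε-closure({0}) = {0,1,2,4,5,6}
'b' @ 1: {1,3}  ✓accept
'a' @ 2: {}  — state set empty
rest 'ba' ignored (set empty)
final: {}; accept 1 not in set

Answer: REJECT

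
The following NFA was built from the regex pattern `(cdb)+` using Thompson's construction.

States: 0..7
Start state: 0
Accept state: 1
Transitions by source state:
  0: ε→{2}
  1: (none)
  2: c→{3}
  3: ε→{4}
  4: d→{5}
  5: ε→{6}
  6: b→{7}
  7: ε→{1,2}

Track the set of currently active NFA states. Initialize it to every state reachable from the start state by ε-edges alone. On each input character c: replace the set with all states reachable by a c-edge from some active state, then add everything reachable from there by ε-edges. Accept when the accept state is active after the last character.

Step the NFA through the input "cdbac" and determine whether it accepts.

Answer: REJECT

Steps:
initial (ε-close {0}): {0,2}
'c' @ 1: {3,4}
'd' @ 2: {5,6}
'b' @ 3: {1,2,7}  ✓accept
'a' @ 4: {}  — no active states
rest 'c' ignored (set empty)
end set {} — state 1 not in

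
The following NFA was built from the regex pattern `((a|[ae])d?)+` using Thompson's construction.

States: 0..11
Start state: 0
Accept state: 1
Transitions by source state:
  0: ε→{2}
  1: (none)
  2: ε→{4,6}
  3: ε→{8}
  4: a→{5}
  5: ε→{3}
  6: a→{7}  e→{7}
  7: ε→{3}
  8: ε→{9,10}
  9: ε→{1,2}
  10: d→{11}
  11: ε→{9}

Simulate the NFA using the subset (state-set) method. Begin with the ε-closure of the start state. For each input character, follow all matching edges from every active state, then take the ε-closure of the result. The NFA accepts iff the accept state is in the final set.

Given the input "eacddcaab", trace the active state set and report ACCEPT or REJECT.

Answer: REJECT

Steps:
start: ε-closure({0}) = {0,2,4,6}
'e' @ 1: {1,2,3,4,6,7,8,9,10}  (accept∈set)
'a' @ 2: {1,2,3,4,5,6,7,8,9,10}  (accept∈set)
'c' @ 3: {}  — no active states
rest 'ddcaab' ignored (set empty)
after full input: {}  (accept=1 not in)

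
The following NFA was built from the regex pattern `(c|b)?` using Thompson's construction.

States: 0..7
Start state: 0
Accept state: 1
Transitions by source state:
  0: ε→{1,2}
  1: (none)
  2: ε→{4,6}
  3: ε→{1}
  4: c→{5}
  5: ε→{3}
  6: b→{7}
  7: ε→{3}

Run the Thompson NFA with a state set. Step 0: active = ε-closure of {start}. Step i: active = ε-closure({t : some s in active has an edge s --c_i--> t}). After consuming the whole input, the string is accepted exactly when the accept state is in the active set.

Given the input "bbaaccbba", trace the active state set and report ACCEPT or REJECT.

Answer: REJECT

Trace:
initial (ε-close {0}): {0,1,2,4,6}
'b' @ 1: {1,3,7}  (accept∈set)
'b' @ 2: {}  — no active states
rest 'aaccbba' ignored (set empty)
final: {}; accept 1 not in set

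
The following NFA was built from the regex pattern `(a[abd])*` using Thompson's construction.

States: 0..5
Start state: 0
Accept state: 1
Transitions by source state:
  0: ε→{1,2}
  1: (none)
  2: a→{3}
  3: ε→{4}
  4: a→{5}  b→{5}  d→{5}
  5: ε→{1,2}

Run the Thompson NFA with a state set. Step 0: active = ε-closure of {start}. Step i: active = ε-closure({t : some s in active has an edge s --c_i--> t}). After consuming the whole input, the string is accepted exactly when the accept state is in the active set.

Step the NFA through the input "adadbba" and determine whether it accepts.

Answer: REJECT

Trace:
start: ε-closure({0}) = {0,1,2}
'a' @ 1: {3,4}
'd' @ 2: {1,2,5}  [accepting]
'a' @ 3: {3,4}
'd' @ 4: {1,2,5}  [accepting]
'b' @ 5: {}  — state set empty
rest 'ba' ignored (set empty)
after full input: {}  (accept=1 not in)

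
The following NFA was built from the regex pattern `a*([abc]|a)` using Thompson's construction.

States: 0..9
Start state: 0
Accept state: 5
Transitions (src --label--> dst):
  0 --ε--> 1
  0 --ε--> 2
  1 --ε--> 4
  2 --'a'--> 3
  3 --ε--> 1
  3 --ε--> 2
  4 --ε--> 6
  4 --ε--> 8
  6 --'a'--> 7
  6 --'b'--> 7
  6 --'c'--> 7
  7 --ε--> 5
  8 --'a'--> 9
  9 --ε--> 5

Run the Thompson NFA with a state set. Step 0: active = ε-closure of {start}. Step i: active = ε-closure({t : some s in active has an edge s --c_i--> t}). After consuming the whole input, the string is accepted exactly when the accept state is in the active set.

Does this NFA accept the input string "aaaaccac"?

Answer: REJECT

Derivation:
S₀ = ε-closure({0}) = {0,1,2,4,6,8}
'a' @ 1: {1,2,3,4,5,6,7,8,9}  ✓accept
'a' @ 2: {1,2,3,4,5,6,7,8,9}  ✓accept
'a' @ 3: {1,2,3,4,5,6,7,8,9}  ✓accept
'a' @ 4: {1,2,3,4,5,6,7,8,9}  ✓accept
'c' @ 5: {5,7}  ✓accept
'c' @ 6: {}  — no active states
rest 'ac' ignored (set empty)
after full input: {}  (accept=5 not in)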